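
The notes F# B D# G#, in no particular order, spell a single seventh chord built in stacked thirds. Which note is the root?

Stacking in thirds gives G# – B – D# – F#, so G# is the root — G# minor seventh.

G#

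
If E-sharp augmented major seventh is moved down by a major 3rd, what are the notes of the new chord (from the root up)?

C-sharp  E-sharp  G-double-sharp  B-sharp

E-sharp down a major 3rd → C-sharp. New chord: C-sharp augmented major seventh.
- root: C-sharp
- major 3rd: E-sharp
- augmented 5th: G-double-sharp
- major 7th: B-sharp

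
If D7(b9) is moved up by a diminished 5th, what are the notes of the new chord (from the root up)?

Ab  C  Eb  Gb  Bbb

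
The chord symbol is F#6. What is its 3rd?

Root of F#6 = F#. The 3rd is a major 3rd: F# up a major 3rd → A#.

A#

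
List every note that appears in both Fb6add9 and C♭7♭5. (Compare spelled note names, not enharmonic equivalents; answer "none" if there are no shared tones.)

Cb

Fb6add9: Fb Ab Cb Db Gb
C♭7♭5: Cb Eb Gbb Bbb
Common to both → Cb.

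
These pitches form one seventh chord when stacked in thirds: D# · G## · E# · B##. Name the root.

E#

Stacking in thirds gives E# – G## – B## – D#, so E# is the root — E# augmented seventh.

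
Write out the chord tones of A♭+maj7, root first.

Ab  C  E  G

A♭+maj7 is an augmented major seventh built on Ab.
Ab — root
C — major 3rd
E — augmented 5th
G — major 7th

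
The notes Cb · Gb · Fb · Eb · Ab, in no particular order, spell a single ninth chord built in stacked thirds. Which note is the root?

Fb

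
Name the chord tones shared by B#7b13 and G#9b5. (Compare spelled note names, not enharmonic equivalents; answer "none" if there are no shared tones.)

B♯ – A♯ – G♯

B#7b13 = B♯, D𝄪, F𝄪, A♯, G♯.
G#9b5 = G♯, B♯, D, F♯, A♯.
Shared: B♯, A♯, G♯.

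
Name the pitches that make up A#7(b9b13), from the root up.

A#, C##, E#, G#, B, F#

A#7(b9b13) is a dominant seventh flat nine flat thirteen built on A#.
root → A#
3rd (major 3rd) → C##
5th (perfect 5th) → E#
7th (minor 7th) → G#
9th (minor 9th) → B
13th (minor 13th) → F#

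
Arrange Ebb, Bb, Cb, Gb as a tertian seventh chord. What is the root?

Cb

Arranged so that each adjacent pair is a third by letter name: Cb – Ebb – Gb – Bb.
The bottom of that stack, Cb, is the root (this is Cb minor-major seventh).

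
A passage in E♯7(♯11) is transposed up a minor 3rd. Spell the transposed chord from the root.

G♯  B♯  D♯  F♯  C𝄪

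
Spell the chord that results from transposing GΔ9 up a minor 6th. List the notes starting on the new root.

Eb G Bb D F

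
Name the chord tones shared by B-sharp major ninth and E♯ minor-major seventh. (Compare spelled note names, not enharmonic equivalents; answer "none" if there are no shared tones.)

B#, D##

B-sharp major ninth: B# D## F## A## C##
E♯ minor-major seventh: E# G# B# D##
Common to both → B#, D##.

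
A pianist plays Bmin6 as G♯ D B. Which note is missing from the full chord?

F♯

The full Bmin6 chord is B, D, F♯, G♯.
Comparing with the voicing, the perfect 5th (5th) — F♯ — is absent.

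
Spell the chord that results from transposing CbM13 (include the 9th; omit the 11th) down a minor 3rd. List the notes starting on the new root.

Ab, C, Eb, G, Bb, F

A minor 3rd down from Cb is Ab, so the new chord is Ab major thirteenth.
Root: Ab
Major 3rd (3rd): C
Perfect 5th (5th): Eb
Major 7th (7th): G
Major 9th (9th): Bb
Major 13th (13th): F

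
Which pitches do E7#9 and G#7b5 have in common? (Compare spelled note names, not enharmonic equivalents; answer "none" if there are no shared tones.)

G# – D

E7#9: E G# B D F##
G#7b5: G# B# D F#
Common to both → G#, D.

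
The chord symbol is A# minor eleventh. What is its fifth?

E#

A# minor eleventh is built on A#; its 5th is a perfect 5th above the root.
A fifth above A uses the letter E, and the perfect 5th above A# is E#.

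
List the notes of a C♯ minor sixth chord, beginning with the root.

C♯ minor sixth: minor sixth on C♯.
Root: C♯
Minor 3rd (3rd): E
Perfect 5th (5th): G♯
Major 6th (6th): A♯

C♯  E  G♯  A♯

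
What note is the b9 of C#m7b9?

D

C#m7b9 is built on C#; its 9th is a minor 9th above the root.
A second above C uses the letter D, and the minor 9th above C# is D.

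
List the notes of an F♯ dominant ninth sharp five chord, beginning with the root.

F#, A#, C##, E, G#

F♯ dominant ninth sharp five is a dominant ninth sharp five built on F#.
F# — root
A# — major 3rd
C## — augmented 5th
E — minor 7th
G# — major 9th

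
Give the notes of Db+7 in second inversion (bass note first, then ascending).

A Cb Db F

Db+7 = Db–F–A–Cb; second inversion → fifth (A) lowest.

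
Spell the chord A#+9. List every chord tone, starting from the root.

A#+9: dominant ninth sharp five on A#.
Root: A#
Major 3rd (3rd): C##
Augmented 5th (5th): E##
Minor 7th (7th): G#
Major 9th (9th): B#

A# C## E## G# B#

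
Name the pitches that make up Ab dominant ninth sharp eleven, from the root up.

A-flat, C, E-flat, G-flat, B-flat, D

Root A-flat, quality dominant ninth sharp eleven:
A-flat — root
C — major 3rd
E-flat — perfect 5th
G-flat — minor 7th
B-flat — major 9th
D — augmented 11th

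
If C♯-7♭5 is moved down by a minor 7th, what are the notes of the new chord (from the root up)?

C# down a minor 7th → D#. New chord: D# half-diminished seventh.
root → D#
3rd (minor 3rd) → F#
5th (diminished 5th) → A
7th (minor 7th) → C#

D#, F#, A, C#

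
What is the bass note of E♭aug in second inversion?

B

E♭aug in root position is Eb–G–B.
Second inversion places the fifth in the bass, which is B.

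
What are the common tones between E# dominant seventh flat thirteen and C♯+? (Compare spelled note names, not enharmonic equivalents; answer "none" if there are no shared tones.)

E♯ G𝄪 C♯

E# dominant seventh flat thirteen = E♯, G𝄪, B♯, D♯, C♯.
C♯+ = C♯, E♯, G𝄪.
Shared: E♯, G𝄪, C♯.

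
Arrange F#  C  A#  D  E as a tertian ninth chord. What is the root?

D

Arranged so that each adjacent pair is a third by letter name: D – F# – A# – C – E.
The bottom of that stack, D, is the root (this is D dominant ninth sharp five).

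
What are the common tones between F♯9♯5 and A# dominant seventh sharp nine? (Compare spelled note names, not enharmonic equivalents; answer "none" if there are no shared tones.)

F♯9♯5: F# A# C## E G#
A# dominant seventh sharp nine: A# C## E# G# B##
Common to both → A#, C##, G#.

A#  C##  G#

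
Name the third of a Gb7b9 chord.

Gb7b9 is built on G♭; its 3rd is a major 3rd above the root.
A third above G uses the letter B, and the major 3rd above G♭ is B♭.

B♭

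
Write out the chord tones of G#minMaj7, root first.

G#minMaj7 is a minor-major seventh built on G♯.
Root: G♯
Minor 3rd (3rd): B
Perfect 5th (5th): D♯
Major 7th (7th): F𝄪

G♯ – B – D♯ – F𝄪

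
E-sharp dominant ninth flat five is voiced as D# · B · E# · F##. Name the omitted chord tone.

G##

E-sharp dominant ninth flat five = E#, G##, B, D#, F##. The voicing lacks the 3rd (major 3rd), G##.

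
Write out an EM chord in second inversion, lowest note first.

B – E – G#

EM = E–G#–B; second inversion → fifth (B) lowest.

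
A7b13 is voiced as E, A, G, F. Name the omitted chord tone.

A7b13 = A, C♯, E, G, F. The voicing lacks the 3rd (major 3rd), C♯.

C♯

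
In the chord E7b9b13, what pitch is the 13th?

E7b9b13 is built on E; its 13th is a minor 13th above the root.
A sixth above E uses the letter C, and the minor 13th above E is C.

C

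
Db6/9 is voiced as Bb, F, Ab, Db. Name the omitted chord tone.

The full Db6/9 chord is Db, F, Ab, Bb, Eb.
Comparing with the voicing, the major 9th (9th) — Eb — is absent.

Eb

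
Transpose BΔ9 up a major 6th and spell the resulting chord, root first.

B up a major 6th → G#. New chord: G# major ninth.
root → G#
3rd (major 3rd) → B#
5th (perfect 5th) → D#
7th (major 7th) → F##
9th (major 9th) → A#

G#  B#  D#  F##  A#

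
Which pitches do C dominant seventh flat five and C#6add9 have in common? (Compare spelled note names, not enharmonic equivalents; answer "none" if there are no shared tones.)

C dominant seventh flat five: C E Gb Bb
C#6add9: C# E# G# A# D#
Common to both → none.

none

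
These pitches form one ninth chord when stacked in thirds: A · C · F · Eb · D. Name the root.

D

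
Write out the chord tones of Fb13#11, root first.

Fb Ab Cb Ebb Gb Bb Db

Root Fb, quality dominant thirteenth sharp eleven:
- root: Fb
- major 3rd: Ab
- perfect 5th: Cb
- minor 7th: Ebb
- major 9th: Gb
- augmented 11th: Bb
- major 13th: Db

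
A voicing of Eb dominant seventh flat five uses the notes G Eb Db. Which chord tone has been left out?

Bbb

The full Eb dominant seventh flat five chord is Eb, G, Bbb, Db.
Comparing with the voicing, the diminished 5th (5th) — Bbb — is absent.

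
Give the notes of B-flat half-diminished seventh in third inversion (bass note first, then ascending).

A♭, B♭, D♭, F♭

B-flat half-diminished seventh = B♭–D♭–F♭–A♭; third inversion → seventh (A♭) lowest.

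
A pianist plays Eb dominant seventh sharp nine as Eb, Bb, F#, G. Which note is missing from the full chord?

The full Eb dominant seventh sharp nine chord is Eb, G, Bb, Db, F#.
Comparing with the voicing, the minor 7th (7th) — Db — is absent.

Db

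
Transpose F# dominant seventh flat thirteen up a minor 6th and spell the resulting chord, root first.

Transposed root: F# → D (minor 6th up). So we spell D dominant seventh flat thirteen:
D — root
F# — major 3rd
A — perfect 5th
C — minor 7th
Bb — minor 13th

D F# A C Bb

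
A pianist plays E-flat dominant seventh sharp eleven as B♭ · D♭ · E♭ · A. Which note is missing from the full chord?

G

The full E-flat dominant seventh sharp eleven chord is E♭, G, B♭, D♭, A.
Comparing with the voicing, the major 3rd (3rd) — G — is absent.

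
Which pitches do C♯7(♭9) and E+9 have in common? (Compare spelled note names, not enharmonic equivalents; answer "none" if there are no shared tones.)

G# – D

C♯7(♭9): C# E# G# B D
E+9: E G# B# D F#
Common to both → G#, D.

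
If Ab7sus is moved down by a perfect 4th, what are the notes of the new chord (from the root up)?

Eb  Ab  Bb  Db

Transposed root: Ab → Eb (perfect 4th down). So we spell Eb dominant seventh suspended fourth:
root → Eb
4th (perfect 4th) → Ab
5th (perfect 5th) → Bb
7th (minor 7th) → Db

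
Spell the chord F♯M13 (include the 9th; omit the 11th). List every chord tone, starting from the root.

F♯M13 is a major thirteenth built on F♯.
Root: F♯
Major 3rd (3rd): A♯
Perfect 5th (5th): C♯
Major 7th (7th): E♯
Major 9th (9th): G♯
Major 13th (13th): D♯

F♯ A♯ C♯ E♯ G♯ D♯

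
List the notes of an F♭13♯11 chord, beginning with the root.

F♭, A♭, C♭, E𝄫, G♭, B♭, D♭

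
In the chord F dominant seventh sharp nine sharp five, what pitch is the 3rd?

A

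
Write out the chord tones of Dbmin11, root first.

Db Fb Ab Cb Eb Gb

Dbmin11: minor eleventh on Db.
root → Db
3rd (minor 3rd) → Fb
5th (perfect 5th) → Ab
7th (minor 7th) → Cb
9th (major 9th) → Eb
11th (perfect 11th) → Gb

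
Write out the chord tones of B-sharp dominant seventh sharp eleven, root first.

B-sharp dominant seventh sharp eleven: dominant seventh sharp eleven on B♯.
B♯ — root
D𝄪 — major 3rd
F𝄪 — perfect 5th
A♯ — minor 7th
E𝄪 — augmented 11th

B♯ – D𝄪 – F𝄪 – A♯ – E𝄪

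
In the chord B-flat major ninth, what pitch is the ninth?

C

B-flat major ninth is built on B-flat; its 9th is a major 9th above the root.
A second above B uses the letter C, and the major 9th above B-flat is C.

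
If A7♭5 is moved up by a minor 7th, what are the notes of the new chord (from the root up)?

G B Db F

A minor 7th up from A is G, so the new chord is G dominant seventh flat five.
G — root
B — major 3rd
Db — diminished 5th
F — minor 7th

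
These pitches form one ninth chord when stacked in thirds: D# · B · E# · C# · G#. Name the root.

Arranged so that each adjacent pair is a third by letter name: C# – E# – G# – B – D#.
The bottom of that stack, C#, is the root (this is C# dominant ninth).

C#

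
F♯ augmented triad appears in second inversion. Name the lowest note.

F♯ augmented triad = F#–A#–C##. Second inversion → fifth in the bass = C##.

C##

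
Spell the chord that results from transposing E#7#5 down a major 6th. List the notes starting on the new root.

Transposed root: E♯ → G♯ (major 6th down). So we spell G♯ augmented seventh:
root → G♯
3rd (major 3rd) → B♯
5th (augmented 5th) → D𝄪
7th (minor 7th) → F♯

G♯ B♯ D𝄪 F♯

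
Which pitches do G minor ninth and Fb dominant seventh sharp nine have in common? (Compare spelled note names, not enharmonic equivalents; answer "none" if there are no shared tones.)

G

G minor ninth = G, B-flat, D, F, A.
Fb dominant seventh sharp nine = F-flat, A-flat, C-flat, E-double-flat, G.
Shared: G.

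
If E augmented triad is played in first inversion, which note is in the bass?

G-sharp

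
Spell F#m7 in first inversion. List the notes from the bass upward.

F#m7 = F#–A–C#–E; first inversion → third (A) lowest.

A, C#, E, F#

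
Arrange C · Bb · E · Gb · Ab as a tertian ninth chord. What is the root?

Arranged so that each adjacent pair is a third by letter name: Ab – C – E – Gb – Bb.
The bottom of that stack, Ab, is the root (this is Ab dominant ninth sharp five).

Ab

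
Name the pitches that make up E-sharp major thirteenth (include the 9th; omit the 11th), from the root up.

E-sharp major thirteenth is a major thirteenth built on E#.
- root: E#
- major 3rd: G##
- perfect 5th: B#
- major 7th: D##
- major 9th: F##
- major 13th: C##

E# G## B# D## F## C##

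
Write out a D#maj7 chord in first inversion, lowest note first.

F## – A# – C## – D#

In root position, D#maj7 is D#–F##–A#–C##.
First inversion puts the third (F##) in the bass.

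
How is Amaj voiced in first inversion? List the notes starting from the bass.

C# – E – A

Amaj = A–C#–E; first inversion → third (C#) lowest.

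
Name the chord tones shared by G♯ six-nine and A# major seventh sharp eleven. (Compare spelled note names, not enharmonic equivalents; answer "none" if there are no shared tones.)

E-sharp A-sharp

G♯ six-nine = G-sharp, B-sharp, D-sharp, E-sharp, A-sharp.
A# major seventh sharp eleven = A-sharp, C-double-sharp, E-sharp, G-double-sharp, D-double-sharp.
Shared: E-sharp, A-sharp.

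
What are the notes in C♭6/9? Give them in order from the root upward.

Root Cb, quality six-nine:
Root: Cb
Major 3rd (3rd): Eb
Perfect 5th (5th): Gb
Major 6th (6th): Ab
Major 9th (9th): Db

Cb, Eb, Gb, Ab, Db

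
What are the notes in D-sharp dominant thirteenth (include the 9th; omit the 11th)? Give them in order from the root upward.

D-sharp dominant thirteenth: dominant thirteenth on D#.
root → D#
3rd (major 3rd) → F##
5th (perfect 5th) → A#
7th (minor 7th) → C#
9th (major 9th) → E#
13th (major 13th) → B#

D#  F##  A#  C#  E#  B#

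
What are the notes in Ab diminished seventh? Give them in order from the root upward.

Ab – Cb – Ebb – Gbb

Root Ab, quality diminished seventh:
- root: Ab
- minor 3rd: Cb
- diminished 5th: Ebb
- diminished 7th: Gbb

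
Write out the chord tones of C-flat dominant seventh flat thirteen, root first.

C-flat dominant seventh flat thirteen is a dominant seventh flat thirteen built on C-flat.
Root: C-flat
Major 3rd (3rd): E-flat
Perfect 5th (5th): G-flat
Minor 7th (7th): B-double-flat
Minor 13th (13th): A-double-flat

C-flat – E-flat – G-flat – B-double-flat – A-double-flat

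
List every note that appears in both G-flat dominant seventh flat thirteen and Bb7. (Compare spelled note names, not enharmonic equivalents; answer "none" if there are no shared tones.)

B♭

G-flat dominant seventh flat thirteen: G♭ B♭ D♭ F♭ E𝄫
Bb7: B♭ D F A♭
Common to both → B♭.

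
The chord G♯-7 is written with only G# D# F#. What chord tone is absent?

B

G♯-7 = G#, B, D#, F#. The voicing lacks the 3rd (minor 3rd), B.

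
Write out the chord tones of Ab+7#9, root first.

Root Ab, quality dominant seventh sharp nine sharp five:
Ab — root
C — major 3rd
E — augmented 5th
Gb — minor 7th
B — augmented 9th

Ab C E Gb B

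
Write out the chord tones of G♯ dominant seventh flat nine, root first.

G♯ dominant seventh flat nine: dominant seventh flat nine on G#.
Root: G#
Major 3rd (3rd): B#
Perfect 5th (5th): D#
Minor 7th (7th): F#
Minor 9th (9th): A

G#, B#, D#, F#, A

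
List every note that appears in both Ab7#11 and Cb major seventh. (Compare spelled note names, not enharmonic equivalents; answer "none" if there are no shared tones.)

Eb Gb

Ab7#11 = Ab, C, Eb, Gb, D.
Cb major seventh = Cb, Eb, Gb, Bb.
Shared: Eb, Gb.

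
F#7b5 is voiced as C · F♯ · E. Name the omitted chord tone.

A♯

F#7b5 = F♯, A♯, C, E. The voicing lacks the 3rd (major 3rd), A♯.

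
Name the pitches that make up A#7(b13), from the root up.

A#  C##  E#  G#  F#

A#7(b13): dominant seventh flat thirteen on A#.
A# — root
C## — major 3rd
E# — perfect 5th
G# — minor 7th
F# — minor 13th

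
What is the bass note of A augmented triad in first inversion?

A augmented triad = A–C#–E#. First inversion → third in the bass = C#.

C#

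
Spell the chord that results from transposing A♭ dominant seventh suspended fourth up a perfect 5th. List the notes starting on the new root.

A-flat up a perfect 5th → E-flat. New chord: E-flat dominant seventh suspended fourth.
E-flat — root
A-flat — perfect 4th
B-flat — perfect 5th
D-flat — minor 7th

E-flat A-flat B-flat D-flat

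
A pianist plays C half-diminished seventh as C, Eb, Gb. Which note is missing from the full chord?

Bb

The full C half-diminished seventh chord is C, Eb, Gb, Bb.
Comparing with the voicing, the minor 7th (7th) — Bb — is absent.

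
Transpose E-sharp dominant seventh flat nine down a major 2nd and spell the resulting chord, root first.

D-sharp  F-double-sharp  A-sharp  C-sharp  E

Transposed root: E-sharp → D-sharp (major 2nd down). So we spell D-sharp dominant seventh flat nine:
D-sharp — root
F-double-sharp — major 3rd
A-sharp — perfect 5th
C-sharp — minor 7th
E — minor 9th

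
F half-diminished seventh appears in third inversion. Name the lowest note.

F half-diminished seventh = F–A-flat–C-flat–E-flat. Third inversion → seventh in the bass = E-flat.

E-flat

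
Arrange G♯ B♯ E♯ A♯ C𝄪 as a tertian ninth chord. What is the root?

A♯

Arranged so that each adjacent pair is a third by letter name: A♯ – C𝄪 – E♯ – G♯ – B♯.
The bottom of that stack, A♯, is the root (this is A♯ dominant ninth).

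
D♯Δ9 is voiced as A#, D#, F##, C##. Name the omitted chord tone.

The full D♯Δ9 chord is D#, F##, A#, C##, E#.
Comparing with the voicing, the major 9th (9th) — E# — is absent.

E#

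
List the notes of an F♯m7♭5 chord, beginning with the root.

F# A C E

Root F#, quality half-diminished seventh:
root → F#
3rd (minor 3rd) → A
5th (diminished 5th) → C
7th (minor 7th) → E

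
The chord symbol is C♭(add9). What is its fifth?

C♭(add9) is built on C♭; its 5th is a perfect 5th above the root.
A fifth above C uses the letter G, and the perfect 5th above C♭ is G♭.

G♭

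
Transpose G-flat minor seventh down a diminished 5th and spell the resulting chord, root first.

A diminished 5th down from G-flat is C, so the new chord is C minor seventh.
C — root
E-flat — minor 3rd
G — perfect 5th
B-flat — minor 7th

C  E-flat  G  B-flat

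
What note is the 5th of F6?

F6 is built on F; its 5th is a perfect 5th above the root.
A fifth above F uses the letter C, and the perfect 5th above F is C.

C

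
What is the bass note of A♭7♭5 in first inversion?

A♭7♭5 = Ab–C–Ebb–Gb. First inversion → third in the bass = C.

C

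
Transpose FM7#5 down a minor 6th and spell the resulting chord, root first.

A  C#  E#  G#

A minor 6th down from F is A, so the new chord is A augmented major seventh.
Root: A
Major 3rd (3rd): C#
Augmented 5th (5th): E#
Major 7th (7th): G#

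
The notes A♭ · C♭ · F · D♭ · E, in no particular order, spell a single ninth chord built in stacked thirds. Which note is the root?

Stacking in thirds gives D♭ – F – A♭ – C♭ – E, so D♭ is the root — D♭ dominant seventh sharp nine.

D♭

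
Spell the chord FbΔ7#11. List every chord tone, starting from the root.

FbΔ7#11: major seventh sharp eleven on Fb.
Root: Fb
Major 3rd (3rd): Ab
Perfect 5th (5th): Cb
Major 7th (7th): Eb
Augmented 11th (11th): Bb

Fb, Ab, Cb, Eb, Bb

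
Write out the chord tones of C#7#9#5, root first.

C#, E#, G##, B, D##

C#7#9#5 is a dominant seventh sharp nine sharp five built on C#.
root → C#
3rd (major 3rd) → E#
5th (augmented 5th) → G##
7th (minor 7th) → B
9th (augmented 9th) → D##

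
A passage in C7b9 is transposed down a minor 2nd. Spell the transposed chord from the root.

Transposed root: C → B (minor 2nd down). So we spell B dominant seventh flat nine:
root → B
3rd (major 3rd) → D#
5th (perfect 5th) → F#
7th (minor 7th) → A
9th (minor 9th) → C

B – D# – F# – A – C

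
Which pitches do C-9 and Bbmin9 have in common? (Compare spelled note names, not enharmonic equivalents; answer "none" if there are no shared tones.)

C-9 = C, Eb, G, Bb, D.
Bbmin9 = Bb, Db, F, Ab, C.
Shared: C, Bb.

C  Bb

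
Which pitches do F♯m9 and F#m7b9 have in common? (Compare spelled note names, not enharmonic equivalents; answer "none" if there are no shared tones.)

F#, A, C#, E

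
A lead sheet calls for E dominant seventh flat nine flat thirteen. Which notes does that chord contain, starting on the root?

E G-sharp B D F C

E dominant seventh flat nine flat thirteen: dominant seventh flat nine flat thirteen on E.
Root: E
Major 3rd (3rd): G-sharp
Perfect 5th (5th): B
Minor 7th (7th): D
Minor 9th (9th): F
Minor 13th (13th): C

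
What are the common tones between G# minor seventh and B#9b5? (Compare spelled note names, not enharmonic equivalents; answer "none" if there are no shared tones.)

F#

G# minor seventh: G# B D# F#
B#9b5: B# D## F# A# C##
Common to both → F#.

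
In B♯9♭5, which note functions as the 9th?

Root of B♯9♭5 = B♯. The 9th is a major 9th: B♯ up a major 9th → C𝄪.

C𝄪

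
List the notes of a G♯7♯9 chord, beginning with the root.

G#, B#, D#, F#, A##

G♯7♯9: dominant seventh sharp nine on G#.
G# — root
B# — major 3rd
D# — perfect 5th
F# — minor 7th
A## — augmented 9th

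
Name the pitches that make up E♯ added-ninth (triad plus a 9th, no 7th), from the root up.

E-sharp G-double-sharp B-sharp F-double-sharp

E♯ added-ninth is an added-ninth built on E-sharp.
- root: E-sharp
- major 3rd: G-double-sharp
- perfect 5th: B-sharp
- major 9th: F-double-sharp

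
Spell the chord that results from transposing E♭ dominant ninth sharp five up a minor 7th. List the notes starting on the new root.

D♭ – F – A – C♭ – E♭

Transposed root: E♭ → D♭ (minor 7th up). So we spell D♭ dominant ninth sharp five:
- root: D♭
- major 3rd: F
- augmented 5th: A
- minor 7th: C♭
- major 9th: E♭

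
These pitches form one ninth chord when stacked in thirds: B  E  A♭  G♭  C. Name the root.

A♭

Arranged so that each adjacent pair is a third by letter name: A♭ – C – E – G♭ – B.
The bottom of that stack, A♭, is the root (this is A♭ dominant seventh sharp nine sharp five).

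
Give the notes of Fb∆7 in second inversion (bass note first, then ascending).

Fb∆7 = F♭–A♭–C♭–E♭; second inversion → fifth (C♭) lowest.

C♭, E♭, F♭, A♭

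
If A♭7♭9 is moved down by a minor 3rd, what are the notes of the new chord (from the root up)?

F, A, C, E♭, G♭

A♭ down a minor 3rd → F. New chord: F dominant seventh flat nine.
root → F
3rd (major 3rd) → A
5th (perfect 5th) → C
7th (minor 7th) → E♭
9th (minor 9th) → G♭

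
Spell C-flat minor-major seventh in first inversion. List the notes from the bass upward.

Ebb, Gb, Bb, Cb

In root position, C-flat minor-major seventh is Cb–Ebb–Gb–Bb.
First inversion puts the third (Ebb) in the bass.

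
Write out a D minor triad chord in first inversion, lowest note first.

F, A, D

In root position, D minor triad is D–F–A.
First inversion puts the third (F) in the bass.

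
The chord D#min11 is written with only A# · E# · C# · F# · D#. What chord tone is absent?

G#

The full D#min11 chord is D#, F#, A#, C#, E#, G#.
Comparing with the voicing, the perfect 11th (11th) — G# — is absent.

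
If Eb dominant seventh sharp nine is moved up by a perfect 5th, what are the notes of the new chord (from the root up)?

A perfect 5th up from E-flat is B-flat, so the new chord is B-flat dominant seventh sharp nine.
B-flat — root
D — major 3rd
F — perfect 5th
A-flat — minor 7th
C-sharp — augmented 9th

B-flat, D, F, A-flat, C-sharp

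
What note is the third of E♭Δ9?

G

Root of E♭Δ9 = E♭. The 3rd is a major 3rd: E♭ up a major 3rd → G.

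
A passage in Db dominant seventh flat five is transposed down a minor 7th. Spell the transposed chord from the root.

E-flat  G  B-double-flat  D-flat

A minor 7th down from D-flat is E-flat, so the new chord is E-flat dominant seventh flat five.
root → E-flat
3rd (major 3rd) → G
5th (diminished 5th) → B-double-flat
7th (minor 7th) → D-flat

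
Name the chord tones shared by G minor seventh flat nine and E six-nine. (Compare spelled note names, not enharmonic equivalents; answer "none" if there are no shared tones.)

G minor seventh flat nine = G, B-flat, D, F, A-flat.
E six-nine = E, G-sharp, B, C-sharp, F-sharp.
Shared: none.

none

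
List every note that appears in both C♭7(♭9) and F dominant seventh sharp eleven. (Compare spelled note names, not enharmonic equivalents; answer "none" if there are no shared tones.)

Eb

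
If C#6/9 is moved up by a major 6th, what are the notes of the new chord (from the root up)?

A♯, C𝄪, E♯, F𝄪, B♯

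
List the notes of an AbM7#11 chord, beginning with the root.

Ab  C  Eb  G  D

AbM7#11 is a major seventh sharp eleven built on Ab.
root → Ab
3rd (major 3rd) → C
5th (perfect 5th) → Eb
7th (major 7th) → G
11th (augmented 11th) → D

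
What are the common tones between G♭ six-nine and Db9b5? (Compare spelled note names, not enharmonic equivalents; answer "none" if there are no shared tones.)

D♭, E♭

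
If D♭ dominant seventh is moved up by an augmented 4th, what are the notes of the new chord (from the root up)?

G, B, D, F

Transposed root: D-flat → G (augmented 4th up). So we spell G dominant seventh:
Root: G
Major 3rd (3rd): B
Perfect 5th (5th): D
Minor 7th (7th): F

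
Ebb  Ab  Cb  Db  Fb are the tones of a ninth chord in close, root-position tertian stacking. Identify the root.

Db

Stacking in thirds gives Db – Fb – Ab – Cb – Ebb, so Db is the root — Db minor seventh flat nine.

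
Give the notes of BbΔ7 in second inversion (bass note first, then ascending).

F  A  Bb  D

BbΔ7 = Bb–D–F–A; second inversion → fifth (F) lowest.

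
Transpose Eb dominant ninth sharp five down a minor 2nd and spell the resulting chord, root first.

D – F-sharp – A-sharp – C – E

A minor 2nd down from E-flat is D, so the new chord is D dominant ninth sharp five.
Root: D
Major 3rd (3rd): F-sharp
Augmented 5th (5th): A-sharp
Minor 7th (7th): C
Major 9th (9th): E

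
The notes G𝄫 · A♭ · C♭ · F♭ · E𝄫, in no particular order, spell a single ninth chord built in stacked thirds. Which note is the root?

Stacking in thirds gives F♭ – A♭ – C♭ – E𝄫 – G𝄫, so F♭ is the root — F♭ dominant seventh flat nine.

F♭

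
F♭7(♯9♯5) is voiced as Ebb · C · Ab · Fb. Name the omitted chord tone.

G

F♭7(♯9♯5) = Fb, Ab, C, Ebb, G. The voicing lacks the 9th (augmented 9th), G.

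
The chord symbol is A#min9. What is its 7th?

Root of A#min9 = A#. The 7th is a minor 7th: A# up a minor 7th → G#.

G#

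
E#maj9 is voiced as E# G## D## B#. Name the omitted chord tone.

The full E#maj9 chord is E#, G##, B#, D##, F##.
Comparing with the voicing, the major 9th (9th) — F## — is absent.

F##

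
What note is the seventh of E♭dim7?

E♭dim7 is built on Eb; its 7th is a diminished 7th above the root.
A seventh above E uses the letter D, and the diminished 7th above Eb is Dbb.

Dbb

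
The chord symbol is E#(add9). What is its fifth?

B#

Root of E#(add9) = E#. The 5th is a perfect 5th: E# up a perfect 5th → B#.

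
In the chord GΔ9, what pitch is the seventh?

F#

GΔ9 is built on G; its 7th is a major 7th above the root.
A seventh above G uses the letter F, and the major 7th above G is F#.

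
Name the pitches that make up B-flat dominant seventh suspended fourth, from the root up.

B-flat dominant seventh suspended fourth is a dominant seventh suspended fourth built on B-flat.
root → B-flat
4th (perfect 4th) → E-flat
5th (perfect 5th) → F
7th (minor 7th) → A-flat

B-flat  E-flat  F  A-flat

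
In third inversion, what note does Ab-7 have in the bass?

Gb

Ab-7 = Ab–Cb–Eb–Gb. Third inversion → seventh in the bass = Gb.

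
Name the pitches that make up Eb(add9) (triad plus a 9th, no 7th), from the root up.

Eb(add9): added-ninth on Eb.
Root: Eb
Major 3rd (3rd): G
Perfect 5th (5th): Bb
Major 9th (9th): F

Eb, G, Bb, F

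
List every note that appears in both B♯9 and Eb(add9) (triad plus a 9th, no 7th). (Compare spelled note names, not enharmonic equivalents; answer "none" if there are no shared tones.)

none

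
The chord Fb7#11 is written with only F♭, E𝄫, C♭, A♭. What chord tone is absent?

B♭

The full Fb7#11 chord is F♭, A♭, C♭, E𝄫, B♭.
Comparing with the voicing, the augmented 11th (11th) — B♭ — is absent.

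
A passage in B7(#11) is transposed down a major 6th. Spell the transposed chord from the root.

D F# A C G#

A major 6th down from B is D, so the new chord is D dominant seventh sharp eleven.
root → D
3rd (major 3rd) → F#
5th (perfect 5th) → A
7th (minor 7th) → C
11th (augmented 11th) → G#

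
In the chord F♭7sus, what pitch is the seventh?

Root of F♭7sus = Fb. The 7th is a minor 7th: Fb up a minor 7th → Ebb.

Ebb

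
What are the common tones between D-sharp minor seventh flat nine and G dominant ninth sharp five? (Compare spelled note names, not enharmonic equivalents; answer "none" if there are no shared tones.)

D-sharp

D-sharp minor seventh flat nine = D-sharp, F-sharp, A-sharp, C-sharp, E.
G dominant ninth sharp five = G, B, D-sharp, F, A.
Shared: D-sharp.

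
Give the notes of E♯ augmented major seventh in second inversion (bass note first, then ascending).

B##, D##, E#, G##

E♯ augmented major seventh = E#–G##–B##–D##; second inversion → fifth (B##) lowest.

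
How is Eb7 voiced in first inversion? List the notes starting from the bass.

G Bb Db Eb

Eb7 = Eb–G–Bb–Db; first inversion → third (G) lowest.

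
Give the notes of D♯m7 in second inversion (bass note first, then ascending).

D♯m7 = D♯–F♯–A♯–C♯; second inversion → fifth (A♯) lowest.

A♯ C♯ D♯ F♯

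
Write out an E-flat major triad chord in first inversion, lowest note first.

E-flat major triad = E-flat–G–B-flat; first inversion → third (G) lowest.

G B-flat E-flat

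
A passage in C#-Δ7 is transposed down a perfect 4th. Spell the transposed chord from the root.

G#, B, D#, F##

A perfect 4th down from C# is G#, so the new chord is G# minor-major seventh.
- root: G#
- minor 3rd: B
- perfect 5th: D#
- major 7th: F##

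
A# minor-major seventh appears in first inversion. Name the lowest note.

C-sharp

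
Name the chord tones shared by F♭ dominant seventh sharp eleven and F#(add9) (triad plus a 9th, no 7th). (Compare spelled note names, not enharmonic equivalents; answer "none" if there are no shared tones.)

none

F♭ dominant seventh sharp eleven: Fb Ab Cb Ebb Bb
F#(add9): F# A# C# G#
Common to both → none.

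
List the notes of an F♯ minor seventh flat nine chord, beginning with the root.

F# – A – C# – E – G

F♯ minor seventh flat nine is a minor seventh flat nine built on F#.
Root: F#
Minor 3rd (3rd): A
Perfect 5th (5th): C#
Minor 7th (7th): E
Minor 9th (9th): G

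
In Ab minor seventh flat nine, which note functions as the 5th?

E-flat

Root of Ab minor seventh flat nine = A-flat. The 5th is a perfect 5th: A-flat up a perfect 5th → E-flat.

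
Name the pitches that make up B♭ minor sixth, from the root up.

Root Bb, quality minor sixth:
Bb — root
Db — minor 3rd
F — perfect 5th
G — major 6th

Bb Db F G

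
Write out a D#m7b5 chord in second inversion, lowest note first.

D#m7b5 = D#–F#–A–C#; second inversion → fifth (A) lowest.

A, C#, D#, F#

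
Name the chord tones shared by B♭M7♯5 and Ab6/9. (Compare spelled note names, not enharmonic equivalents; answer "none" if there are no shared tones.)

B♭M7♯5 = Bb, D, F#, A.
Ab6/9 = Ab, C, Eb, F, Bb.
Shared: Bb.

Bb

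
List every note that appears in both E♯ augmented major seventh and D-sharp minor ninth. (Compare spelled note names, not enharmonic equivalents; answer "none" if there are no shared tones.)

E-sharp

E♯ augmented major seventh: E-sharp G-double-sharp B-double-sharp D-double-sharp
D-sharp minor ninth: D-sharp F-sharp A-sharp C-sharp E-sharp
Common to both → E-sharp.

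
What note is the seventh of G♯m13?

F♯

Root of G♯m13 = G♯. The 7th is a minor 7th: G♯ up a minor 7th → F♯.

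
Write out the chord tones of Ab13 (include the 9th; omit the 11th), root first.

Ab  C  Eb  Gb  Bb  F

Ab13: dominant thirteenth on Ab.
Root: Ab
Major 3rd (3rd): C
Perfect 5th (5th): Eb
Minor 7th (7th): Gb
Major 9th (9th): Bb
Major 13th (13th): F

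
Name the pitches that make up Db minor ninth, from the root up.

Db minor ninth: minor ninth on D-flat.
D-flat — root
F-flat — minor 3rd
A-flat — perfect 5th
C-flat — minor 7th
E-flat — major 9th

D-flat, F-flat, A-flat, C-flat, E-flat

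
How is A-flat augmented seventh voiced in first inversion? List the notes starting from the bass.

C, E, Gb, Ab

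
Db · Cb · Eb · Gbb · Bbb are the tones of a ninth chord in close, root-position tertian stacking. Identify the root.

Stacking in thirds gives Cb – Eb – Gbb – Bbb – Db, so Cb is the root — Cb dominant ninth flat five.

Cb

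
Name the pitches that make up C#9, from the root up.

C#9: dominant ninth on C♯.
Root: C♯
Major 3rd (3rd): E♯
Perfect 5th (5th): G♯
Minor 7th (7th): B
Major 9th (9th): D♯

C♯  E♯  G♯  B  D♯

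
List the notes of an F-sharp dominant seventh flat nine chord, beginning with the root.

F-sharp, A-sharp, C-sharp, E, G

Root F-sharp, quality dominant seventh flat nine:
F-sharp — root
A-sharp — major 3rd
C-sharp — perfect 5th
E — minor 7th
G — minor 9th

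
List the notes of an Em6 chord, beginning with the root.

E G B C♯

Em6 is a minor sixth built on E.
Root: E
Minor 3rd (3rd): G
Perfect 5th (5th): B
Major 6th (6th): C♯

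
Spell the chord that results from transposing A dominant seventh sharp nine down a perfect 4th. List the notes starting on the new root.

A perfect 4th down from A is E, so the new chord is E dominant seventh sharp nine.
- root: E
- major 3rd: G#
- perfect 5th: B
- minor 7th: D
- augmented 9th: F##

E – G# – B – D – F##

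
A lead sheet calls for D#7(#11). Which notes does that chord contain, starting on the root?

D#, F##, A#, C#, G##

D#7(#11) is a dominant seventh sharp eleven built on D#.
Root: D#
Major 3rd (3rd): F##
Perfect 5th (5th): A#
Minor 7th (7th): C#
Augmented 11th (11th): G##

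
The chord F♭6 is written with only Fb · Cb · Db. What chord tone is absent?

Ab

The full F♭6 chord is Fb, Ab, Cb, Db.
Comparing with the voicing, the major 3rd (3rd) — Ab — is absent.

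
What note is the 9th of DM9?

E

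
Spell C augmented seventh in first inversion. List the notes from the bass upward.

E – G-sharp – B-flat – C

In root position, C augmented seventh is C–E–G-sharp–B-flat.
First inversion puts the third (E) in the bass.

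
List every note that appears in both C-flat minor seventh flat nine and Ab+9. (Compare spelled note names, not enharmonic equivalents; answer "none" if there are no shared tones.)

C-flat minor seventh flat nine = Cb, Ebb, Gb, Bbb, Dbb.
Ab+9 = Ab, C, E, Gb, Bb.
Shared: Gb.

Gb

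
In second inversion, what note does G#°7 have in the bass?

G#°7 in root position is G♯–B–D–F.
Second inversion places the fifth in the bass, which is D.

D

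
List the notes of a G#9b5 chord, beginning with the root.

G#, B#, D, F#, A#

Root G#, quality dominant ninth flat five:
- root: G#
- major 3rd: B#
- diminished 5th: D
- minor 7th: F#
- major 9th: A#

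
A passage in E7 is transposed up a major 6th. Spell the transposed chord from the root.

A major 6th up from E is C#, so the new chord is C# dominant seventh.
- root: C#
- major 3rd: E#
- perfect 5th: G#
- minor 7th: B

C#, E#, G#, B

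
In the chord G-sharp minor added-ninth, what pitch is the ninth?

A-sharp

Root of G-sharp minor added-ninth = G-sharp. The 9th is a major 9th: G-sharp up a major 9th → A-sharp.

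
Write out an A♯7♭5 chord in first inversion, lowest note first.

C𝄪 E G♯ A♯

A♯7♭5 = A♯–C𝄪–E–G♯; first inversion → third (C𝄪) lowest.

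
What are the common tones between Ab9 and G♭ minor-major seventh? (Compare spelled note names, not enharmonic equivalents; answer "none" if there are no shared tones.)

Ab9: A♭ C E♭ G♭ B♭
G♭ minor-major seventh: G♭ B𝄫 D♭ F
Common to both → G♭.

G♭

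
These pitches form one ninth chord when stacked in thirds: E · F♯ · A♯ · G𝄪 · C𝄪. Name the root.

F♯

Stacking in thirds gives F♯ – A♯ – C𝄪 – E – G𝄪, so F♯ is the root — F♯ dominant seventh sharp nine sharp five.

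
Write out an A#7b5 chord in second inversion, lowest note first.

A#7b5 = A#–C##–E–G#; second inversion → fifth (E) lowest.

E, G#, A#, C##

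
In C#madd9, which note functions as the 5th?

Root of C#madd9 = C#. The 5th is a perfect 5th: C# up a perfect 5th → G#.

G#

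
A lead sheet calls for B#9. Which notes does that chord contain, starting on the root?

B#9 is a dominant ninth built on B#.
- root: B#
- major 3rd: D##
- perfect 5th: F##
- minor 7th: A#
- major 9th: C##

B#, D##, F##, A#, C##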